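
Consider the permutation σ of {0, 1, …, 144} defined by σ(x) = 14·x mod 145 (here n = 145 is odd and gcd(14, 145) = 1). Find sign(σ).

-1

Trace 99: π^k(99) = [99, 81, 119, 71, 124, 141, 89] for k=0..6.
The orbit structure of x ↦ 14x mod 145: 8 orbits of sizes [28, 28, 28, 28, 28, 2, 2, 1].
With 8 cycles on 145 points, sign = (−1)^{145−8} = -1.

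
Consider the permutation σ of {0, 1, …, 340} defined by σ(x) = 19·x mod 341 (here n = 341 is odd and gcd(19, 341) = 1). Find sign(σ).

-1

Start at x=225: 225 → 183 → 67 → 250 → 317 → 226 → 202 → … (one orbit).
π_19 has 14 disjoint cycles with lengths [30, 30, 30, 30, 30, 30, 30, 30, 30, 30, 15, 15, 10, 1] on {0,…,340}.
With 14 cycles on 341 points, sign = (−1)^{341−14} = -1.
Via Zolotarev, sign(π_{19}) = (19|341) = -1.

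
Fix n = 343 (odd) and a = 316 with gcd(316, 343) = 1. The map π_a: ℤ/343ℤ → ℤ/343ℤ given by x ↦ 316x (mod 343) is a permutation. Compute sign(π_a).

+1

Start at x=78: 78 → 295 → 267 → 337 → 162 → 85 → 106 → … (one orbit).
Decompose π into cycles: lengths [49, 49, 49, 49, 49, 49, 7, 7, 7, 7, 7, 7, 1, 1, 1, 1, 1, 1, 1] (19 cycles, including the fixed point 0).
sign(π) = (−1)^{n − #cycles} = (−1)^{343−19} = (−1)^324 = +1.
Zolotarev: (316|343) = +1, matching the cycle-count sign.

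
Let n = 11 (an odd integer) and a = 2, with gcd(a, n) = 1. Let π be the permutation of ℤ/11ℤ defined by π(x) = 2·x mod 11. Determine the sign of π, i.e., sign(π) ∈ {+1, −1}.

-1

Trace 6: π^k(6) = [6, 1, 2, 4, 8, 5, 10] for k=0..6.
π_2 has 2 disjoint cycles with lengths [10, 1] on {0,…,10}.
Σ(ℓ_i−1) = 11−2 = 9; sign = (−1)^9 = -1.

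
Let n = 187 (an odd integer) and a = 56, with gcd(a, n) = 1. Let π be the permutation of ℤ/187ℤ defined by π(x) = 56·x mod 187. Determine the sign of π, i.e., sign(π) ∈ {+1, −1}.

Start at x=89: 89 → 122 → 100 → 177 → 1 → 56 → 144 → … (one orbit).
The orbit structure of x ↦ 56x mod 187: 22 orbits of sizes [16, 16, 16, 16, 16, 16, 16, 16, 16, 16, 16, 1, 1, 1, 1, 1, 1, 1, 1, 1, 1, 1].
22 cycles on 187: each ℓ→(−1)^(ℓ−1), product (−1)^165 = -1.

-1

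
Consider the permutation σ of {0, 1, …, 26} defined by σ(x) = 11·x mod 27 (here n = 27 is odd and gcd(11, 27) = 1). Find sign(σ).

-1

Start at x=5: 5 → 1 → 11 → 13 → 8 → 7 → 23 → … (one orbit).
4 cycles of lengths [18, 6, 2, 1].
sign(π) = (−1)^{n − #cycles} = (−1)^{27−4} = (−1)^23 = -1.
Via Zolotarev, sign(π_{11}) = (11|27) = -1.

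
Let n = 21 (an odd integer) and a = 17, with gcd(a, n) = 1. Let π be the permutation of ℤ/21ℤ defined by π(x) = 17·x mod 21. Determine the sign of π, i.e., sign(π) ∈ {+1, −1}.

Trace 1: π^k(1) = [1, 17, 16, 20, 4, 5] for k=0..5.
The orbit structure of x ↦ 17x mod 21: 5 orbits of sizes [6, 6, 6, 2, 1].
sign(π) = (−1)^{n − #cycles} = (−1)^{21−5} = (−1)^16 = +1.
Via Zolotarev, sign(π_{17}) = (17|21) = +1.

+1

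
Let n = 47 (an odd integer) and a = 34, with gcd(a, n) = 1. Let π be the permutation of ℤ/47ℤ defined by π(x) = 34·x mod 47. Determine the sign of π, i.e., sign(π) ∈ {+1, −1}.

+1

Trace 9: π^k(9) = [9, 24, 17, 14, 6, 16, 27] for k=0..6.
The orbit structure of x ↦ 34x mod 47: 3 orbits of sizes [23, 23, 1].
47 − 3 = 44 transpositions; sign(π) = (−1)^44 = +1.
(34|47)_J = +1 (Zolotarev's lemma cross-check).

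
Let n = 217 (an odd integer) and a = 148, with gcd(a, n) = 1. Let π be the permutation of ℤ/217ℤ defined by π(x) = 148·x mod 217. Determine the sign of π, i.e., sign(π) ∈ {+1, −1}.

Start at x=43: 43 → 71 → 92 → 162 → 106 → 64 → 141 → … (one orbit).
Decompose π into cycles: lengths [30, 30, 30, 30, 30, 30, 30, 1, 1, 1, 1, 1, 1, 1] (14 cycles, including the fixed point 0).
n − c = 217 − 14 = 203; sign = (−1)^203 = -1.
The Jacobi symbol (148|217) = -1 (Zolotarev) agrees.

-1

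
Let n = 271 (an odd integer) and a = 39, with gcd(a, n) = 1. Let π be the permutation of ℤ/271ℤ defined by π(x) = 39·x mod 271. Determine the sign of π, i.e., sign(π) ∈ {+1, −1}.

Start at x=154: 154 → 44 → 90 → 258 → 35 → 10 → 119 → … (one orbit).
7 cycles of lengths [45, 45, 45, 45, 45, 45, 1].
271 − 7 = 264 transpositions; sign(π) = (−1)^264 = +1.
Zolotarev: (39|271) = +1, matching the cycle-count sign.

+1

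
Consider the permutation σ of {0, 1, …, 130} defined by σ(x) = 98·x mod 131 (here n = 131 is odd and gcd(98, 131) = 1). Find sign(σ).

-1

Orbit of 39 under x↦98x: [39, 23, 27, 26, 59, 18, 61]… (length divides ord_131(98)).
2 cycles of lengths [130, 1].
With 2 cycles on 131 points, sign = (−1)^{131−2} = -1.
The Jacobi symbol (98|131) = -1 (Zolotarev) agrees.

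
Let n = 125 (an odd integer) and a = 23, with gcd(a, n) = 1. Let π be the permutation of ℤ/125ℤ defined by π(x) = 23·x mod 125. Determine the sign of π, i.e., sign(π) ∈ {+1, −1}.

-1

Orbit of 101 under x↦23x: [101, 73, 54, 117, 66, 18, 39]… (length divides ord_125(23)).
The orbit structure of x ↦ 23x mod 125: 4 orbits of sizes [100, 20, 4, 1].
n − c = 125 − 4 = 121; sign = (−1)^121 = -1.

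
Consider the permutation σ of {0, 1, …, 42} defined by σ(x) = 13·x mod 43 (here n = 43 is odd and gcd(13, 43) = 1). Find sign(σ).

Start at x=38: 38 → 21 → 15 → 23 → 41 → 17 → 6 → … (one orbit).
The orbit structure of x ↦ 13x mod 43: 3 orbits of sizes [21, 21, 1].
3 cycles on 43: each ℓ→(−1)^(ℓ−1), product (−1)^40 = +1.
Zolotarev: (13|43) = +1, matching the cycle-count sign.

+1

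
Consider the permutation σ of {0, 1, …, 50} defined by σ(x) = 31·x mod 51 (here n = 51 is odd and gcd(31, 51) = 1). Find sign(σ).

Orbit of 25 under x↦31x: [25, 10, 4, 22, 19, 28, 1]… (length divides ord_51(31)).
Cycle type of π: 16×3 + 1×3; total 6 cycles.
n − c = 51 − 6 = 45; sign = (−1)^45 = -1.
Via Zolotarev, sign(π_{31}) = (31|51) = -1.

-1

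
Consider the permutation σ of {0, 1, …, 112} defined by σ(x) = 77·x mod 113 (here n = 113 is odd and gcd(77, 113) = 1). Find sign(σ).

+1

Trace 100: π^k(100) = [100, 16, 102, 57, 95, 83, 63] for k=0..6.
3 cycles of lengths [56, 56, 1].
113 − 3 = 110 transpositions; sign(π) = (−1)^110 = +1.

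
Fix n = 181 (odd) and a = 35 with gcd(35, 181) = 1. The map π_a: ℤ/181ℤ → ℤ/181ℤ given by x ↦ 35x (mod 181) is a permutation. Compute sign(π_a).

-1

Start at x=42: 42 → 22 → 46 → 162 → 59 → 74 → 56 → … (one orbit).
Cycle type of π: 20×9 + 1; total 10 cycles.
With 10 cycles on 181 points, sign = (−1)^{181−10} = -1.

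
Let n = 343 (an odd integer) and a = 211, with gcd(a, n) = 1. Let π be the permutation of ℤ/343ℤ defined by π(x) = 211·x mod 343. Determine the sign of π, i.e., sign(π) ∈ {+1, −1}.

Trace 50: π^k(50) = [50, 260, 323, 239, 8, 316, 134] for k=0..6.
π_211 has 19 disjoint cycles with lengths [49, 49, 49, 49, 49, 49, 7, 7, 7, 7, 7, 7, 1, 1, 1, 1, 1, 1, 1] on {0,…,342}.
19 cycles on 343: each ℓ→(−1)^(ℓ−1), product (−1)^324 = +1.
Zolotarev: (211|343) = +1, matching the cycle-count sign.

+1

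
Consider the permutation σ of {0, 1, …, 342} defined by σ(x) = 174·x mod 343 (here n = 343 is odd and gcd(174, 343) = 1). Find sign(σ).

-1

Trace 160: π^k(160) = [160, 57, 314, 99, 76, 190, 132] for k=0..6.
Cycle lengths of π_174 on ℤ/343ℤ: [98, 98, 98, 14, 14, 14, 2, 2, 2, 1]; 10 cycles in total.
sign(π) = (−1)^{n − #cycles} = (−1)^{343−10} = (−1)^333 = -1.
The Jacobi symbol (174|343) = -1 (Zolotarev) agrees.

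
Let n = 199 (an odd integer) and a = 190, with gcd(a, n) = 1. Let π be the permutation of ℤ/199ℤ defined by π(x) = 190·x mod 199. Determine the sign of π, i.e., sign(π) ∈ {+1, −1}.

Orbit of 185 under x↦190x: [185, 126, 60, 57, 84, 40, 38]… (length divides ord_199(190)).
Decompose π into cycles: lengths [198, 1] (2 cycles, including the fixed point 0).
With 2 cycles on 199 points, sign = (−1)^{199−2} = -1.

-1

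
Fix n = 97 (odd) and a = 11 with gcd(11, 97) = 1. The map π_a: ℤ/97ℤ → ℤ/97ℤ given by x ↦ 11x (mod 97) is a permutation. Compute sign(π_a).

Orbit of 2 under x↦11x: [2, 22, 48, 43, 85, 62, 3]… (length divides ord_97(11)).
The orbit structure of x ↦ 11x mod 97: 3 orbits of sizes [48, 48, 1].
Σ(ℓ_i−1) = 97−3 = 94; sign = (−1)^94 = +1.
Via Zolotarev, sign(π_{11}) = (11|97) = +1.

+1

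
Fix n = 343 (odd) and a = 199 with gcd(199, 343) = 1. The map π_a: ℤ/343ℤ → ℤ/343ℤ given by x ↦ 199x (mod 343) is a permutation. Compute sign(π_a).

Trace 121: π^k(121) = [121, 69, 11, 131, 1, 199, 156] for k=0..6.
Decompose π into cycles: lengths [294, 42, 6, 1] (4 cycles, including the fixed point 0).
With 4 cycles on 343 points, sign = (−1)^{343−4} = -1.

-1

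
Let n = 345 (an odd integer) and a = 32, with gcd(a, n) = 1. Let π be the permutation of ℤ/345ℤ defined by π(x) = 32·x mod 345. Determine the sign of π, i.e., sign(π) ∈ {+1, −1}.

Start at x=197: 197 → 94 → 248 → 1 → 32 → 334 → 338 → … (one orbit).
15 cycles of lengths [44, 44, 44, 44, 44, 44, 22, 22, 11, 11, 4, 4, 4, 2, 1].
With 15 cycles on 345 points, sign = (−1)^{345−15} = +1.

+1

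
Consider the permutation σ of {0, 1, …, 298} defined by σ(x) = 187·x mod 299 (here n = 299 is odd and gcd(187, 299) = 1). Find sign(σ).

-1

Trace 105: π^k(105) = [105, 200, 25, 190, 248, 31, 116] for k=0..6.
Cycle type of π: 44×6 + 11×2 + 4×3 + 1; total 12 cycles.
12 cycles on 299: each ℓ→(−1)^(ℓ−1), product (−1)^287 = -1.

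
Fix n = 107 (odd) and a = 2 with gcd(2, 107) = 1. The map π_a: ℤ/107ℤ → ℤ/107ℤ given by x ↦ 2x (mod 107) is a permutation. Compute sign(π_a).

Start at x=33: 33 → 66 → 25 → 50 → 100 → 93 → 79 → … (one orbit).
π_2 has 2 disjoint cycles with lengths [106, 1] on {0,…,106}.
sign(π) = (−1)^{n − #cycles} = (−1)^{107−2} = (−1)^105 = -1.
Check: (2/107) = -1 by Zolotarev.

-1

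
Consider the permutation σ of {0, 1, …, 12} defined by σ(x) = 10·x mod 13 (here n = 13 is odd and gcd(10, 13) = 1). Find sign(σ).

+1

Trace 10: π^k(10) = [10, 9, 12, 3, 4, 1] for k=0..5.
Cycle lengths of π_10 on ℤ/13ℤ: [6, 6, 1]; 3 cycles in total.
13 − 3 = 10 transpositions; sign(π) = (−1)^10 = +1.
Check: (10/13) = +1 by Zolotarev.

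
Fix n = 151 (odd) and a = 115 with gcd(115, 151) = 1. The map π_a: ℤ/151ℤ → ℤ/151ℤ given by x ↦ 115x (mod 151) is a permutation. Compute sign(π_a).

-1

Orbit of 16 under x↦115x: [16, 28, 49, 48, 84, 147, 144]… (length divides ord_151(115)).
The orbit structure of x ↦ 115x mod 151: 2 orbits of sizes [150, 1].
With 2 cycles on 151 points, sign = (−1)^{151−2} = -1.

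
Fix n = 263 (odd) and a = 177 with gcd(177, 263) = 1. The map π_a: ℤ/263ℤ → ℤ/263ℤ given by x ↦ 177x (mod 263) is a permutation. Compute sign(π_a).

Trace 175: π^k(175) = [175, 204, 77, 216, 97, 74, 211] for k=0..6.
Cycle type of π: 262 + 1; total 2 cycles.
Σ(ℓ_i−1) = 263−2 = 261; sign = (−1)^261 = -1.
Check: (177/263) = -1 by Zolotarev.

-1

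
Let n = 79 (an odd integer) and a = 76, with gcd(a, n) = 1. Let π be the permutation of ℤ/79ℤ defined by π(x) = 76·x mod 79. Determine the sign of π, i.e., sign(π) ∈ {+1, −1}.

+1

Orbit of 9 under x↦76x: [9, 52, 2, 73, 18, 25, 4]… (length divides ord_79(76)).
π_76 has 3 disjoint cycles with lengths [39, 39, 1] on {0,…,78}.
79 − 3 = 76 transpositions; sign(π) = (−1)^76 = +1.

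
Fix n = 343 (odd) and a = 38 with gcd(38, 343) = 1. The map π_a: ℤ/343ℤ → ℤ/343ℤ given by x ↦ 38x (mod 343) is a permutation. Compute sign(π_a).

-1

Orbit of 143 under x↦38x: [143, 289, 6, 228, 89, 295, 234]… (length divides ord_343(38)).
Cycle lengths of π_38 on ℤ/343ℤ: [294, 42, 6, 1]; 4 cycles in total.
n − c = 343 − 4 = 339; sign = (−1)^339 = -1.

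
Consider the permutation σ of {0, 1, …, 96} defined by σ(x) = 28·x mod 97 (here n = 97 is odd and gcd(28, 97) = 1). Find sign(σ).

Orbit of 79 under x↦28x: [79, 78, 50, 42, 12, 45, 96]… (length divides ord_97(28)).
Cycle lengths of π_28 on ℤ/97ℤ: [32, 32, 32, 1]; 4 cycles in total.
With 4 cycles on 97 points, sign = (−1)^{97−4} = -1.

-1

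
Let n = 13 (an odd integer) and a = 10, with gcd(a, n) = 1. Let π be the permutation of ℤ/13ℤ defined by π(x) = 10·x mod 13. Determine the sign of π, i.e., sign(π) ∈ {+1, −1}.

Orbit of 12 under x↦10x: [12, 3, 4, 1, 10, 9]… (length divides ord_13(10)).
π_10 has 3 disjoint cycles with lengths [6, 6, 1] on {0,…,12}.
sign(π) = (−1)^{n − #cycles} = (−1)^{13−3} = (−1)^10 = +1.
Check: (10/13) = +1 by Zolotarev.

+1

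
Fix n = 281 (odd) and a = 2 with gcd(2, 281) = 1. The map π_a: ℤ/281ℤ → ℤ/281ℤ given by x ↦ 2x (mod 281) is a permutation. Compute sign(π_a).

+1

Trace 86: π^k(86) = [86, 172, 63, 126, 252, 223, 165] for k=0..6.
Cycle type of π: 70×4 + 1; total 5 cycles.
281 − 5 = 276 transpositions; sign(π) = (−1)^276 = +1.
Zolotarev: (2|281) = +1, matching the cycle-count sign.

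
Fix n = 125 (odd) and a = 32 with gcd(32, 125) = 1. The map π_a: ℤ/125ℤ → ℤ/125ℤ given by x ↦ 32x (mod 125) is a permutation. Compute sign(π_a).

Orbit of 7 under x↦32x: [7, 99, 43, 1, 32, 24, 18]… (length divides ord_125(32)).
12 cycles of lengths [20, 20, 20, 20, 20, 4, 4, 4, 4, 4, 4, 1].
12 cycles on 125: each ℓ→(−1)^(ℓ−1), product (−1)^113 = -1.
Zolotarev: (32|125) = -1, matching the cycle-count sign.

-1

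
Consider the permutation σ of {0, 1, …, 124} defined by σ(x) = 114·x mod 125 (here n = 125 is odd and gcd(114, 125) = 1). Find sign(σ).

Orbit of 104 under x↦114x: [104, 106, 84, 76, 39, 71, 94]… (length divides ord_125(114)).
π_114 has 7 disjoint cycles with lengths [50, 50, 10, 10, 2, 2, 1] on {0,…,124}.
n − c = 125 − 7 = 118; sign = (−1)^118 = +1.

+1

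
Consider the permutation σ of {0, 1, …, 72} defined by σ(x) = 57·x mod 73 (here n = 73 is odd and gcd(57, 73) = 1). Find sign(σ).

+1

Trace 64: π^k(64) = [64, 71, 32, 72, 16, 36, 8] for k=0..6.
The orbit structure of x ↦ 57x mod 73: 5 orbits of sizes [18, 18, 18, 18, 1].
Σ(ℓ_i−1) = 73−5 = 68; sign = (−1)^68 = +1.
Check: (57/73) = +1 by Zolotarev.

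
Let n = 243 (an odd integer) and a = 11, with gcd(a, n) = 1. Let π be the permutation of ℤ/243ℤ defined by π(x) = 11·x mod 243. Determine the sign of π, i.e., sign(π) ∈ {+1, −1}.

Start at x=124: 124 → 149 → 181 → 47 → 31 → 98 → 106 → … (one orbit).
Cycle type of π: 162 + 54 + 18 + 6 + 2 + 1; total 6 cycles.
sign(π) = (−1)^{n − #cycles} = (−1)^{243−6} = (−1)^237 = -1.
(11|243)_J = -1 (Zolotarev's lemma cross-check).

-1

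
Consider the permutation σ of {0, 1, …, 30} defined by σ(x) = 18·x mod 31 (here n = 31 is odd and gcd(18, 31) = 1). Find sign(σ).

+1

Orbit of 5 under x↦18x: [5, 28, 8, 20, 19, 1, 18]… (length divides ord_31(18)).
π_18 has 3 disjoint cycles with lengths [15, 15, 1] on {0,…,30}.
sign(π) = (−1)^{n − #cycles} = (−1)^{31−3} = (−1)^28 = +1.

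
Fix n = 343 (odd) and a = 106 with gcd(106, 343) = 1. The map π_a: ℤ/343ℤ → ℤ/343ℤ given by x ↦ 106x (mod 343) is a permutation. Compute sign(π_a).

+1

Start at x=106: 106 → 260 → 120 → 29 → 330 → 337 → 50 → … (one orbit).
π_106 has 19 disjoint cycles with lengths [49, 49, 49, 49, 49, 49, 7, 7, 7, 7, 7, 7, 1, 1, 1, 1, 1, 1, 1] on {0,…,342}.
n − c = 343 − 19 = 324; sign = (−1)^324 = +1.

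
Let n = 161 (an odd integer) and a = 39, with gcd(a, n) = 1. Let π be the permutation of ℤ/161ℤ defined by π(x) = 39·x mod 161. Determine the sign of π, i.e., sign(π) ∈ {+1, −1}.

+1

Start at x=123: 123 → 128 → 1 → 39 → 72 → 71 → 32 → … (one orbit).
Cycle type of π: 33×4 + 11×2 + 3×2 + 1; total 9 cycles.
161 − 9 = 152 transpositions; sign(π) = (−1)^152 = +1.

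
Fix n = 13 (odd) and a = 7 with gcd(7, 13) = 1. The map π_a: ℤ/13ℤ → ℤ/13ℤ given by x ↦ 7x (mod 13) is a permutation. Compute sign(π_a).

Start at x=11: 11 → 12 → 6 → 3 → 8 → 4 → 2 → … (one orbit).
Cycle type of π: 12 + 1; total 2 cycles.
sign(π) = (−1)^{n − #cycles} = (−1)^{13−2} = (−1)^11 = -1.

-1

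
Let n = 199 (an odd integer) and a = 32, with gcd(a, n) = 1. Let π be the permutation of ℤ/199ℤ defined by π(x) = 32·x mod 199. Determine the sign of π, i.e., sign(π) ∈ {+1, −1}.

Orbit of 177 under x↦32x: [177, 92, 158, 81, 5, 160, 145]… (length divides ord_199(32)).
π_32 has 3 disjoint cycles with lengths [99, 99, 1] on {0,…,198}.
199 − 3 = 196 transpositions; sign(π) = (−1)^196 = +1.

+1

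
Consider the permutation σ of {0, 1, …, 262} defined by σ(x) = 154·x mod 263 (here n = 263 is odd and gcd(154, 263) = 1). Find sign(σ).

Trace 218: π^k(218) = [218, 171, 34, 239, 249, 211, 145] for k=0..6.
Cycle lengths of π_154 on ℤ/263ℤ: [262, 1]; 2 cycles in total.
With 2 cycles on 263 points, sign = (−1)^{263−2} = -1.

-1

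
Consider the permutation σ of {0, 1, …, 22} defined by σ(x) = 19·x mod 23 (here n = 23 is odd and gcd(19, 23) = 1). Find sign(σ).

Start at x=21: 21 → 8 → 14 → 13 → 17 → 1 → 19 → … (one orbit).
π_19 has 2 disjoint cycles with lengths [22, 1] on {0,…,22}.
With 2 cycles on 23 points, sign = (−1)^{23−2} = -1.

-1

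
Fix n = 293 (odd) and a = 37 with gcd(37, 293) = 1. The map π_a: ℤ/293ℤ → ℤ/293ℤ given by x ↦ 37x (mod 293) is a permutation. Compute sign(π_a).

Start at x=228: 228 → 232 → 87 → 289 → 145 → 91 → 144 → … (one orbit).
π_37 has 3 disjoint cycles with lengths [146, 146, 1] on {0,…,292}.
n − c = 293 − 3 = 290; sign = (−1)^290 = +1.

+1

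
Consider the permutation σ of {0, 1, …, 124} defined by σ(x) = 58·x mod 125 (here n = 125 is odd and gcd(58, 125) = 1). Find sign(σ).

-1

Start at x=39: 39 → 12 → 71 → 118 → 94 → 77 → 91 → … (one orbit).
π_58 has 4 disjoint cycles with lengths [100, 20, 4, 1] on {0,…,124}.
Σ(ℓ_i−1) = 125−4 = 121; sign = (−1)^121 = -1.
Check: (58/125) = -1 by Zolotarev.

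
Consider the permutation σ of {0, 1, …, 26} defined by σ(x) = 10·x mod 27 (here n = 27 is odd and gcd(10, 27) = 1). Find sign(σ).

+1

Orbit of 10 under x↦10x: [10, 19, 1]… (length divides ord_27(10)).
Cycle lengths of π_10 on ℤ/27ℤ: [3, 3, 3, 3, 3, 3, 1, 1, 1, 1, 1, 1, 1, 1, 1]; 15 cycles in total.
15 cycles on 27: each ℓ→(−1)^(ℓ−1), product (−1)^12 = +1.
Zolotarev: (10|27) = +1, matching the cycle-count sign.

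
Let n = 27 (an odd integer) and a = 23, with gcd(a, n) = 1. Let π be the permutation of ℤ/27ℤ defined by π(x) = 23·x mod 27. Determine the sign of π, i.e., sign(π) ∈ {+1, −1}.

-1

Orbit of 23 under x↦23x: [23, 16, 17, 13, 2, 19, 5]… (length divides ord_27(23)).
4 cycles of lengths [18, 6, 2, 1].
4 cycles on 27: each ℓ→(−1)^(ℓ−1), product (−1)^23 = -1.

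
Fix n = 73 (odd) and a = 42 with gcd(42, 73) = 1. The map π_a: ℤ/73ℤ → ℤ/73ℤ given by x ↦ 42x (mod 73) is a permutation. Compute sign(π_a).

Trace 61: π^k(61) = [61, 7, 2, 11, 24, 59, 69] for k=0..6.
π_42 has 2 disjoint cycles with lengths [72, 1] on {0,…,72}.
sign(π) = (−1)^{n − #cycles} = (−1)^{73−2} = (−1)^71 = -1.
Check: (42/73) = -1 by Zolotarev.

-1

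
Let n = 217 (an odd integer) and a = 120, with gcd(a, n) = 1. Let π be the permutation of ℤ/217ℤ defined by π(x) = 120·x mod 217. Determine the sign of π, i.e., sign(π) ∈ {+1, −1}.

Orbit of 8 under x↦120x: [8, 92, 190, 15, 64, 85, 1]… (length divides ord_217(120)).
Decompose π into cycles: lengths [10, 10, 10, 10, 10, 10, 10, 10, 10, 10, 10, 10, 10, 10, 10, 10, 10, 10, 10, 10, 10, 1, 1, 1, 1, 1, 1, 1] (28 cycles, including the fixed point 0).
n − c = 217 − 28 = 189; sign = (−1)^189 = -1.
(120|217)_J = -1 (Zolotarev's lemma cross-check).

-1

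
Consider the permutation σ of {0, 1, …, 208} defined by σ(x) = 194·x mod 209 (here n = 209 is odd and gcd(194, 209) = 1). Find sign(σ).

Orbit of 68 under x↦194x: [68, 25, 43, 191, 61, 130, 140]… (length divides ord_209(194)).
Cycle type of π: 90×2 + 10 + 9×2 + 1; total 6 cycles.
n − c = 209 − 6 = 203; sign = (−1)^203 = -1.
Zolotarev: (194|209) = -1, matching the cycle-count sign.

-1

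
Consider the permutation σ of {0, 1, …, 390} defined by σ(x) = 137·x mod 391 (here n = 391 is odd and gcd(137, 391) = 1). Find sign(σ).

Orbit of 1 under x↦137x: [1, 137]… (length divides ord_391(137)).
Decompose π into cycles: lengths [2, 2, 2, 2, 2, 2, 2, 2, 2, 2, 2, 2, 2, 2, 2, 2, 2, 2, 2, 2, 2, 2, 2, 2, 2, 2, 2, 2, 2, 2, 2, 2, 2, 2, 2, 2, 2, 2, 2, 2, 2, 2, 2, 2, 2, 2, 2, 2, 2, 2, 2, 2, 2, 2, 2, 2, 2, 2, 2, 2, 2, 2, 2, 2, 2, 2, 2, 2, 2, 2, 2, 2, 2, 2, 2, 2, 2, 2, 2, 2, 2, 2, 2, 2, 2, 2, 2, 2, 2, 2, 2, 2, 2, 2, 2, 2, 2, 2, 2, 2, 2, 2, 2, 2, 2, 2, 2, 2, 2, 2, 2, 2, 2, 2, 2, 2, 2, 2, 2, 2, 2, 2, 2, 2, 2, 2, 2, 2, 2, 2, 2, 2, 2, 2, 2, 2, 2, 2, 2, 2, 2, 2, 2, 2, 2, 2, 2, 2, 2, 2, 2, 2, 2, 2, 2, 2, 2, 2, 2, 2, 2, 2, 2, 2, 2, 2, 2, 2, 2, 2, 2, 2, 2, 2, 2, 2, 2, 2, 2, 2, 2, 2, 2, 2, 2, 2, 2, 1, 1, 1, 1, 1, 1, 1, 1, 1, 1, 1, 1, 1, 1, 1, 1, 1] (204 cycles, including the fixed point 0).
391 − 204 = 187 transpositions; sign(π) = (−1)^187 = -1.

-1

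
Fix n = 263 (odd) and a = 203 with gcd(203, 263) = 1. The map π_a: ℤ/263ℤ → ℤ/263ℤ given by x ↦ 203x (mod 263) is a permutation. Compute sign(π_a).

Orbit of 166 under x↦203x: [166, 34, 64, 105, 12, 69, 68]… (length divides ord_263(203)).
Cycle lengths of π_203 on ℤ/263ℤ: [131, 131, 1]; 3 cycles in total.
Σ(ℓ_i−1) = 263−3 = 260; sign = (−1)^260 = +1.
Check: (203/263) = +1 by Zolotarev.

+1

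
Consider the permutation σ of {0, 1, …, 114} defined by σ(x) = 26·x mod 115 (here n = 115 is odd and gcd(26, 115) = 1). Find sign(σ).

Orbit of 101 under x↦26x: [101, 96, 81, 36, 16, 71, 6]… (length divides ord_115(26)).
π_26 has 15 disjoint cycles with lengths [11, 11, 11, 11, 11, 11, 11, 11, 11, 11, 1, 1, 1, 1, 1] on {0,…,114}.
15 cycles on 115: each ℓ→(−1)^(ℓ−1), product (−1)^100 = +1.
Zolotarev: (26|115) = +1, matching the cycle-count sign.

+1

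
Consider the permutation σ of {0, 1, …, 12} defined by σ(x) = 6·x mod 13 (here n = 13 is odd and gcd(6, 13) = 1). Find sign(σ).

Trace 9: π^k(9) = [9, 2, 12, 7, 3, 5, 4] for k=0..6.
Decompose π into cycles: lengths [12, 1] (2 cycles, including the fixed point 0).
13 − 2 = 11 transpositions; sign(π) = (−1)^11 = -1.

-1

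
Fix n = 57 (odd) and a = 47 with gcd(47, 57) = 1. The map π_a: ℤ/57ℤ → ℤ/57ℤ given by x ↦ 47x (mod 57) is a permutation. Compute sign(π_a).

Orbit of 23 under x↦47x: [23, 55, 20, 28, 5, 7, 44]… (length divides ord_57(47)).
Cycle type of π: 18×2 + 9×2 + 2 + 1; total 6 cycles.
6 cycles on 57: each ℓ→(−1)^(ℓ−1), product (−1)^51 = -1.
Zolotarev: (47|57) = -1, matching the cycle-count sign.

-1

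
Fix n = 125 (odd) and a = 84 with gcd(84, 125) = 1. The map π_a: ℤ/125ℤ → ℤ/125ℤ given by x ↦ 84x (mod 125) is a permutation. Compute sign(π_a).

Trace 61: π^k(61) = [61, 124, 41, 69, 46, 114, 76] for k=0..6.
The orbit structure of x ↦ 84x mod 125: 7 orbits of sizes [50, 50, 10, 10, 2, 2, 1].
With 7 cycles on 125 points, sign = (−1)^{125−7} = +1.
Via Zolotarev, sign(π_{84}) = (84|125) = +1.

+1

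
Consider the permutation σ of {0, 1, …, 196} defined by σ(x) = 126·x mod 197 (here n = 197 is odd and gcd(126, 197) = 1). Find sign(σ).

-1

Start at x=185: 185 → 64 → 184 → 135 → 68 → 97 → 8 → … (one orbit).
Decompose π into cycles: lengths [196, 1] (2 cycles, including the fixed point 0).
197 − 2 = 195 transpositions; sign(π) = (−1)^195 = -1.
Check: (126/197) = -1 by Zolotarev.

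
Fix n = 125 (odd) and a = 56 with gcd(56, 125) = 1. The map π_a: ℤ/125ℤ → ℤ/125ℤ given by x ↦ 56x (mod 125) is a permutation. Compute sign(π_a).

Orbit of 101 under x↦56x: [101, 31, 111, 91, 96, 1, 56]… (length divides ord_125(56)).
π_56 has 13 disjoint cycles with lengths [25, 25, 25, 25, 5, 5, 5, 5, 1, 1, 1, 1, 1] on {0,…,124}.
Σ(ℓ_i−1) = 125−13 = 112; sign = (−1)^112 = +1.
Via Zolotarev, sign(π_{56}) = (56|125) = +1.

+1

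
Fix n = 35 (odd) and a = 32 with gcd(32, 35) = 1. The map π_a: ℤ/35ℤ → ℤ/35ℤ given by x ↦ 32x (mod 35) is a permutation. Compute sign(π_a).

Orbit of 1 under x↦32x: [1, 32, 9, 8, 11, 2, 29]… (length divides ord_35(32)).
π_32 has 6 disjoint cycles with lengths [12, 12, 4, 3, 3, 1] on {0,…,34}.
sign(π) = (−1)^{n − #cycles} = (−1)^{35−6} = (−1)^29 = -1.
(32|35)_J = -1 (Zolotarev's lemma cross-check).

-1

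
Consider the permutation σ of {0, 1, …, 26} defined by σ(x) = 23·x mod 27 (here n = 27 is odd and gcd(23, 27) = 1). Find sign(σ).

-1

Start at x=20: 20 → 1 → 23 → 16 → 17 → 13 → 2 → … (one orbit).
The orbit structure of x ↦ 23x mod 27: 4 orbits of sizes [18, 6, 2, 1].
n − c = 27 − 4 = 23; sign = (−1)^23 = -1.
The Jacobi symbol (23|27) = -1 (Zolotarev) agrees.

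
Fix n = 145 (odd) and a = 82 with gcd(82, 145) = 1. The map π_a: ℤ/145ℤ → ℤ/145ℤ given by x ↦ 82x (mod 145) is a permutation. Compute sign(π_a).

Start at x=132: 132 → 94 → 23 → 1 → 82 → 54 → 78 → … (one orbit).
π_82 has 10 disjoint cycles with lengths [28, 28, 28, 28, 7, 7, 7, 7, 4, 1] on {0,…,144}.
10 cycles on 145: each ℓ→(−1)^(ℓ−1), product (−1)^135 = -1.
Zolotarev: (82|145) = -1, matching the cycle-count sign.

-1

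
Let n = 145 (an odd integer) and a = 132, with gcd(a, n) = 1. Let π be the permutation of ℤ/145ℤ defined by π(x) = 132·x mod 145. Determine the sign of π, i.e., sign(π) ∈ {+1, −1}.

Start at x=59: 59 → 103 → 111 → 7 → 54 → 23 → 136 → … (one orbit).
The orbit structure of x ↦ 132x mod 145: 10 orbits of sizes [28, 28, 28, 28, 7, 7, 7, 7, 4, 1].
n − c = 145 − 10 = 135; sign = (−1)^135 = -1.
The Jacobi symbol (132|145) = -1 (Zolotarev) agrees.

-1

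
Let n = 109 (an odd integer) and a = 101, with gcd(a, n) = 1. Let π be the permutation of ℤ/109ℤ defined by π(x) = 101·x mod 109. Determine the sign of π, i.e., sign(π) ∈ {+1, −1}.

-1

Orbit of 101 under x↦101x: [101, 64, 33, 63, 41, 108, 8]… (length divides ord_109(101)).
Cycle lengths of π_101 on ℤ/109ℤ: [12, 12, 12, 12, 12, 12, 12, 12, 12, 1]; 10 cycles in total.
10 cycles on 109: each ℓ→(−1)^(ℓ−1), product (−1)^99 = -1.
The Jacobi symbol (101|109) = -1 (Zolotarev) agrees.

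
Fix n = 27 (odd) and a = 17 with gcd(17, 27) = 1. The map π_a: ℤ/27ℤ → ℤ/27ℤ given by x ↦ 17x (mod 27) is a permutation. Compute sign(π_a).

-1

Start at x=8: 8 → 1 → 17 → 19 → 26 → 10 → 8 (one orbit).
π_17 has 8 disjoint cycles with lengths [6, 6, 6, 2, 2, 2, 2, 1] on {0,…,26}.
sign(π) = (−1)^{n − #cycles} = (−1)^{27−8} = (−1)^19 = -1.
The Jacobi symbol (17|27) = -1 (Zolotarev) agrees.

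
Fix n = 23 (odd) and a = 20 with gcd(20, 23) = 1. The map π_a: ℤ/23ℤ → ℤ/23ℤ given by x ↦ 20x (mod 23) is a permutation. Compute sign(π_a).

Start at x=22: 22 → 3 → 14 → 4 → 11 → 13 → 7 → … (one orbit).
2 cycles of lengths [22, 1].
n − c = 23 − 2 = 21; sign = (−1)^21 = -1.
Via Zolotarev, sign(π_{20}) = (20|23) = -1.

-1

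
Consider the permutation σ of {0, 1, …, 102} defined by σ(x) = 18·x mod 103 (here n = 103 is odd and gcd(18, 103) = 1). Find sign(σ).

+1

Trace 68: π^k(68) = [68, 91, 93, 26, 56, 81, 16] for k=0..6.
Decompose π into cycles: lengths [51, 51, 1] (3 cycles, including the fixed point 0).
n − c = 103 − 3 = 100; sign = (−1)^100 = +1.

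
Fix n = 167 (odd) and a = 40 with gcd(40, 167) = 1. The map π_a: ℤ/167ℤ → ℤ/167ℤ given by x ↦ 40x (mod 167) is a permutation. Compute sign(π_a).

Start at x=69: 69 → 88 → 13 → 19 → 92 → 6 → 73 → … (one orbit).
Cycle lengths of π_40 on ℤ/167ℤ: [166, 1]; 2 cycles in total.
n − c = 167 − 2 = 165; sign = (−1)^165 = -1.

-1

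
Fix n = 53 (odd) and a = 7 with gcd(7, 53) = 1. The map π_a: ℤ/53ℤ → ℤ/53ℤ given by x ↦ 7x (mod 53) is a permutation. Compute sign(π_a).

+1

Orbit of 38 under x↦7x: [38, 1, 7, 49, 25, 16, 6]… (length divides ord_53(7)).
3 cycles of lengths [26, 26, 1].
53 − 3 = 50 transpositions; sign(π) = (−1)^50 = +1.
(7|53)_J = +1 (Zolotarev's lemma cross-check).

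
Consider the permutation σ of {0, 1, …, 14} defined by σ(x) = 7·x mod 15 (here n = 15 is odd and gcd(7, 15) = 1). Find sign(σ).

Orbit of 4 under x↦7x: [4, 13, 1, 7]… (length divides ord_15(7)).
The orbit structure of x ↦ 7x mod 15: 6 orbits of sizes [4, 4, 4, 1, 1, 1].
6 cycles on 15: each ℓ→(−1)^(ℓ−1), product (−1)^9 = -1.
(7|15)_J = -1 (Zolotarev's lemma cross-check).

-1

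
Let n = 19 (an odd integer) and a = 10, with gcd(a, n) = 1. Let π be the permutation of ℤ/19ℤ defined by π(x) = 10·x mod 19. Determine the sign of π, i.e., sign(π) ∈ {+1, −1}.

Trace 11: π^k(11) = [11, 15, 17, 18, 9, 14, 7] for k=0..6.
Decompose π into cycles: lengths [18, 1] (2 cycles, including the fixed point 0).
Σ(ℓ_i−1) = 19−2 = 17; sign = (−1)^17 = -1.
The Jacobi symbol (10|19) = -1 (Zolotarev) agrees.

-1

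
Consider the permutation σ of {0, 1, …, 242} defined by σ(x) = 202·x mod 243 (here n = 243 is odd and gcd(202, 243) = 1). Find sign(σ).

Start at x=109: 109 → 148 → 7 → 199 → 103 → 151 → 127 → … (one orbit).
Cycle lengths of π_202 on ℤ/243ℤ: [81, 81, 27, 27, 9, 9, 3, 3, 1, 1, 1]; 11 cycles in total.
11 cycles on 243: each ℓ→(−1)^(ℓ−1), product (−1)^232 = +1.

+1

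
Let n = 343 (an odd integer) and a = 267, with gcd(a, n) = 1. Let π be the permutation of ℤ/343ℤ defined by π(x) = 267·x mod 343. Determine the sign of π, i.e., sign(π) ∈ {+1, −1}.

Orbit of 162 under x↦267x: [162, 36, 8, 78, 246, 169, 190]… (length divides ord_343(267)).
Cycle lengths of π_267 on ℤ/343ℤ: [49, 49, 49, 49, 49, 49, 7, 7, 7, 7, 7, 7, 1, 1, 1, 1, 1, 1, 1]; 19 cycles in total.
19 cycles on 343: each ℓ→(−1)^(ℓ−1), product (−1)^324 = +1.
The Jacobi symbol (267|343) = +1 (Zolotarev) agrees.

+1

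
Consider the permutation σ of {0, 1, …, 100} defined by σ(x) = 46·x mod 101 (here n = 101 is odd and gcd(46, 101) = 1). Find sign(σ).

Orbit of 54 under x↦46x: [54, 60, 33, 3, 37, 86, 17]… (length divides ord_101(46)).
The orbit structure of x ↦ 46x mod 101: 2 orbits of sizes [100, 1].
With 2 cycles on 101 points, sign = (−1)^{101−2} = -1.
Via Zolotarev, sign(π_{46}) = (46|101) = -1.

-1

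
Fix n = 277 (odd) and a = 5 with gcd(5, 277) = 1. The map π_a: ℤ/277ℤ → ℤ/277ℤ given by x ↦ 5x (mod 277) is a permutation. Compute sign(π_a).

-1

Trace 186: π^k(186) = [186, 99, 218, 259, 187, 104, 243] for k=0..6.
Cycle type of π: 276 + 1; total 2 cycles.
sign(π) = (−1)^{n − #cycles} = (−1)^{277−2} = (−1)^275 = -1.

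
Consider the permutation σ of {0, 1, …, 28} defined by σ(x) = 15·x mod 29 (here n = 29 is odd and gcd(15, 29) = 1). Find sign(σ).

Trace 13: π^k(13) = [13, 21, 25, 27, 28, 14, 7] for k=0..6.
π_15 has 2 disjoint cycles with lengths [28, 1] on {0,…,28}.
Σ(ℓ_i−1) = 29−2 = 27; sign = (−1)^27 = -1.
Via Zolotarev, sign(π_{15}) = (15|29) = -1.

-1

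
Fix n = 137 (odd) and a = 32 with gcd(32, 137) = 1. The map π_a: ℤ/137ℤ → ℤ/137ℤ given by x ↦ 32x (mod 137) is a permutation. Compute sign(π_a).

Start at x=130: 130 → 50 → 93 → 99 → 17 → 133 → 9 → … (one orbit).
Decompose π into cycles: lengths [68, 68, 1] (3 cycles, including the fixed point 0).
137 − 3 = 134 transpositions; sign(π) = (−1)^134 = +1.

+1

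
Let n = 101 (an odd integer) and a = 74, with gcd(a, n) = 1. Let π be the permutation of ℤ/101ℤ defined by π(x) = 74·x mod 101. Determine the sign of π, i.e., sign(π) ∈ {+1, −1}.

-1

Start at x=49: 49 → 91 → 68 → 83 → 82 → 8 → 87 → … (one orbit).
Decompose π into cycles: lengths [100, 1] (2 cycles, including the fixed point 0).
With 2 cycles on 101 points, sign = (−1)^{101−2} = -1.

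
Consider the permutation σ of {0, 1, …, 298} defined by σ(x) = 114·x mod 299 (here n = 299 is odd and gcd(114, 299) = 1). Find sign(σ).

-1

Orbit of 160 under x↦114x: [160, 1, 114, 139, 298, 185]… (length divides ord_299(114)).
The orbit structure of x ↦ 114x mod 299: 58 orbits of sizes [6, 6, 6, 6, 6, 6, 6, 6, 6, 6, 6, 6, 6, 6, 6, 6, 6, 6, 6, 6, 6, 6, 6, 6, 6, 6, 6, 6, 6, 6, 6, 6, 6, 6, 6, 6, 6, 6, 6, 6, 6, 6, 6, 6, 6, 6, 2, 2, 2, 2, 2, 2, 2, 2, 2, 2, 2, 1].
n − c = 299 − 58 = 241; sign = (−1)^241 = -1.
Check: (114/299) = -1 by Zolotarev.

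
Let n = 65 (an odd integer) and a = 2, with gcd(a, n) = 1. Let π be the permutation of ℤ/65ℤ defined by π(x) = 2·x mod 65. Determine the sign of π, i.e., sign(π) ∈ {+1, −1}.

+1

Start at x=64: 64 → 63 → 61 → 57 → 49 → 33 → 1 → … (one orbit).
Decompose π into cycles: lengths [12, 12, 12, 12, 12, 4, 1] (7 cycles, including the fixed point 0).
With 7 cycles on 65 points, sign = (−1)^{65−7} = +1.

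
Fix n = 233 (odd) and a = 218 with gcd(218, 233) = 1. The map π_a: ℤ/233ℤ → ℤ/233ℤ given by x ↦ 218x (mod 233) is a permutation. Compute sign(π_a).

+1

Orbit of 100 under x↦218x: [100, 131, 132, 117, 109, 229, 60]… (length divides ord_233(218)).
The orbit structure of x ↦ 218x mod 233: 3 orbits of sizes [116, 116, 1].
Σ(ℓ_i−1) = 233−3 = 230; sign = (−1)^230 = +1.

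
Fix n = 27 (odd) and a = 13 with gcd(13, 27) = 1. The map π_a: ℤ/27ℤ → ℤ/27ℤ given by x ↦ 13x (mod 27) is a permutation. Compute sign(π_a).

Start at x=13: 13 → 7 → 10 → 22 → 16 → 19 → 4 → … (one orbit).
7 cycles of lengths [9, 9, 3, 3, 1, 1, 1].
sign(π) = (−1)^{n − #cycles} = (−1)^{27−7} = (−1)^20 = +1.
Via Zolotarev, sign(π_{13}) = (13|27) = +1.

+1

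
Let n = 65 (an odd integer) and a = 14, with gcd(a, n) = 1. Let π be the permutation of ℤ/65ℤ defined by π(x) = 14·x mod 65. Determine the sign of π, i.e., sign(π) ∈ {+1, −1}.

Trace 1: π^k(1) = [1, 14] for k=0..1.
Decompose π into cycles: lengths [2, 2, 2, 2, 2, 2, 2, 2, 2, 2, 2, 2, 2, 2, 2, 2, 2, 2, 2, 2, 2, 2, 2, 2, 2, 2, 1, 1, 1, 1, 1, 1, 1, 1, 1, 1, 1, 1, 1] (39 cycles, including the fixed point 0).
sign(π) = (−1)^{n − #cycles} = (−1)^{65−39} = (−1)^26 = +1.

+1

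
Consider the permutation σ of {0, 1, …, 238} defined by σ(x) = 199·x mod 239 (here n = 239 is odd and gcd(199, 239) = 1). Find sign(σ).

Trace 71: π^k(71) = [71, 28, 75, 107, 22, 76, 67] for k=0..6.
Decompose π into cycles: lengths [34, 34, 34, 34, 34, 34, 34, 1] (8 cycles, including the fixed point 0).
sign(π) = (−1)^{n − #cycles} = (−1)^{239−8} = (−1)^231 = -1.

-1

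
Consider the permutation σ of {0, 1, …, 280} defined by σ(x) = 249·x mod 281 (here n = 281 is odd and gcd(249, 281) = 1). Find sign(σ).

+1

Trace 249: π^k(249) = [249, 181, 109, 165, 59, 79, 1] for k=0..6.
Cycle type of π: 7×40 + 1; total 41 cycles.
41 cycles on 281: each ℓ→(−1)^(ℓ−1), product (−1)^240 = +1.
Check: (249/281) = +1 by Zolotarev.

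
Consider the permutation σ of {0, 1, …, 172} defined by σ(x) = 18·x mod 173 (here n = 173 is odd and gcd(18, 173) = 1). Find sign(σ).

Trace 123: π^k(123) = [123, 138, 62, 78, 20, 14, 79] for k=0..6.
Cycle type of π: 172 + 1; total 2 cycles.
Σ(ℓ_i−1) = 173−2 = 171; sign = (−1)^171 = -1.
Via Zolotarev, sign(π_{18}) = (18|173) = -1.

-1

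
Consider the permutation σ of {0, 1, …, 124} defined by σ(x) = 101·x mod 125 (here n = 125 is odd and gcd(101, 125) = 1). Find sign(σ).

Trace 76: π^k(76) = [76, 51, 26, 1, 101] for k=0..4.
Decompose π into cycles: lengths [5, 5, 5, 5, 5, 5, 5, 5, 5, 5, 5, 5, 5, 5, 5, 5, 5, 5, 5, 5, 1, 1, 1, 1, 1, 1, 1, 1, 1, 1, 1, 1, 1, 1, 1, 1, 1, 1, 1, 1, 1, 1, 1, 1, 1] (45 cycles, including the fixed point 0).
125 − 45 = 80 transpositions; sign(π) = (−1)^80 = +1.

+1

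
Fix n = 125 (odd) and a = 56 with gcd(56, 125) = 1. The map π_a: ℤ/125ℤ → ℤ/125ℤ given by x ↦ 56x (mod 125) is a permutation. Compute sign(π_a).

+1

Orbit of 116 under x↦56x: [116, 121, 26, 81, 36, 16, 21]… (length divides ord_125(56)).
Cycle type of π: 25×4 + 5×4 + 1×5; total 13 cycles.
With 13 cycles on 125 points, sign = (−1)^{125−13} = +1.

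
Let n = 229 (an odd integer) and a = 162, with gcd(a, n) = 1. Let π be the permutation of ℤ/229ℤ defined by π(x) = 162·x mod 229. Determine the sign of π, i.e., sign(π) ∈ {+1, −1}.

-1

Start at x=150: 150 → 26 → 90 → 153 → 54 → 46 → 124 → … (one orbit).
π_162 has 2 disjoint cycles with lengths [228, 1] on {0,…,228}.
sign(π) = (−1)^{n − #cycles} = (−1)^{229−2} = (−1)^227 = -1.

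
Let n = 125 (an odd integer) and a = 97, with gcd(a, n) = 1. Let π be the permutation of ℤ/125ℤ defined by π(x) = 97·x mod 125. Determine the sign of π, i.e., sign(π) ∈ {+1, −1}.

-1

Orbit of 7 under x↦97x: [7, 54, 113, 86, 92, 49, 3]… (length divides ord_125(97)).
Decompose π into cycles: lengths [100, 20, 4, 1] (4 cycles, including the fixed point 0).
Σ(ℓ_i−1) = 125−4 = 121; sign = (−1)^121 = -1.
The Jacobi symbol (97|125) = -1 (Zolotarev) agrees.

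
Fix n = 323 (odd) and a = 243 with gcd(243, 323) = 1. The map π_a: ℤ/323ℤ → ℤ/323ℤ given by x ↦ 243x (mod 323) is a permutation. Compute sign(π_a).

+1

Start at x=227: 227 → 251 → 269 → 121 → 10 → 169 → 46 → … (one orbit).
5 cycles of lengths [144, 144, 18, 16, 1].
5 cycles on 323: each ℓ→(−1)^(ℓ−1), product (−1)^318 = +1.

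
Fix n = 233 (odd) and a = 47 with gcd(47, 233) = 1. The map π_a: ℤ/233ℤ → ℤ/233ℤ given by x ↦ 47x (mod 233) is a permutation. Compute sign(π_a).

Trace 169: π^k(169) = [169, 21, 55, 22, 102, 134, 7] for k=0..6.
2 cycles of lengths [232, 1].
sign(π) = (−1)^{n − #cycles} = (−1)^{233−2} = (−1)^231 = -1.
Check: (47/233) = -1 by Zolotarev.

-1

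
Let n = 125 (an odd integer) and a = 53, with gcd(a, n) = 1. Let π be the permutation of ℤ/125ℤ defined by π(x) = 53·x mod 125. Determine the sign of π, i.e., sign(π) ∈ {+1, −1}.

-1

Trace 16: π^k(16) = [16, 98, 69, 32, 71, 13, 64] for k=0..6.
4 cycles of lengths [100, 20, 4, 1].
n − c = 125 − 4 = 121; sign = (−1)^121 = -1.
Zolotarev: (53|125) = -1, matching the cycle-count sign.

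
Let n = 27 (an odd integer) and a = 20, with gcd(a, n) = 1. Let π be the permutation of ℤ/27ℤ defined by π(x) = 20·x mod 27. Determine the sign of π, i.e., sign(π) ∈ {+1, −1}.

-1

Start at x=23: 23 → 1 → 20 → 22 → 8 → 25 → 14 → … (one orbit).
Decompose π into cycles: lengths [18, 6, 2, 1] (4 cycles, including the fixed point 0).
sign(π) = (−1)^{n − #cycles} = (−1)^{27−4} = (−1)^23 = -1.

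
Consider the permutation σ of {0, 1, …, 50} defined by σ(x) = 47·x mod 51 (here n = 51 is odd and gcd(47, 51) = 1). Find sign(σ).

-1

Orbit of 47 under x↦47x: [47, 16, 38, 1]… (length divides ord_51(47)).
Cycle type of π: 4×12 + 2 + 1; total 14 cycles.
With 14 cycles on 51 points, sign = (−1)^{51−14} = -1.
Via Zolotarev, sign(π_{47}) = (47|51) = -1.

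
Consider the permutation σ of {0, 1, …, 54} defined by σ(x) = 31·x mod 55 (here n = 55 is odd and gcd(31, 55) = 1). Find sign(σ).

+1

Orbit of 26 under x↦31x: [26, 36, 16, 1, 31]… (length divides ord_55(31)).
Cycle lengths of π_31 on ℤ/55ℤ: [5, 5, 5, 5, 5, 5, 5, 5, 5, 5, 1, 1, 1, 1, 1]; 15 cycles in total.
Σ(ℓ_i−1) = 55−15 = 40; sign = (−1)^40 = +1.
(31|55)_J = +1 (Zolotarev's lemma cross-check).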